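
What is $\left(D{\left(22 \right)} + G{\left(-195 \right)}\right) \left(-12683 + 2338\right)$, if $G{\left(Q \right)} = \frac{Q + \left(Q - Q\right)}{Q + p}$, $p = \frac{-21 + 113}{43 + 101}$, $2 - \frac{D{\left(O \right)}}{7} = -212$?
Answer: $- \frac{108503801470}{6997} \approx -1.5507 \cdot 10^{7}$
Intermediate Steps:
$D{\left(O \right)} = 1498$ ($D{\left(O \right)} = 14 - -1484 = 14 + 1484 = 1498$)
$p = \frac{23}{36}$ ($p = \frac{92}{144} = 92 \cdot \frac{1}{144} = \frac{23}{36} \approx 0.63889$)
$G{\left(Q \right)} = \frac{Q}{\frac{23}{36} + Q}$ ($G{\left(Q \right)} = \frac{Q + \left(Q - Q\right)}{Q + \frac{23}{36}} = \frac{Q + 0}{\frac{23}{36} + Q} = \frac{Q}{\frac{23}{36} + Q}$)
$\left(D{\left(22 \right)} + G{\left(-195 \right)}\right) \left(-12683 + 2338\right) = \left(1498 + 36 \left(-195\right) \frac{1}{23 + 36 \left(-195\right)}\right) \left(-12683 + 2338\right) = \left(1498 + 36 \left(-195\right) \frac{1}{23 - 7020}\right) \left(-10345\right) = \left(1498 + 36 \left(-195\right) \frac{1}{-6997}\right) \left(-10345\right) = \left(1498 + 36 \left(-195\right) \left(- \frac{1}{6997}\right)\right) \left(-10345\right) = \left(1498 + \frac{7020}{6997}\right) \left(-10345\right) = \frac{10488526}{6997} \left(-10345\right) = - \frac{108503801470}{6997}$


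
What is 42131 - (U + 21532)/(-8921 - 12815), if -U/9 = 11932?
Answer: 114459195/2717 ≈ 42127.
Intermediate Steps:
U = -107388 (U = -9*11932 = -107388)
42131 - (U + 21532)/(-8921 - 12815) = 42131 - (-107388 + 21532)/(-8921 - 12815) = 42131 - (-85856)/(-21736) = 42131 - (-85856)*(-1)/21736 = 42131 - 1*10732/2717 = 42131 - 10732/2717 = 114459195/2717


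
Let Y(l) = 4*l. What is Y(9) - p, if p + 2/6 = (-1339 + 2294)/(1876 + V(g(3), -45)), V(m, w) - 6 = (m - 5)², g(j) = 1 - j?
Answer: 207614/5793 ≈ 35.839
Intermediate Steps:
V(m, w) = 6 + (-5 + m)² (V(m, w) = 6 + (m - 5)² = 6 + (-5 + m)²)
p = 934/5793 (p = -⅓ + (-1339 + 2294)/(1876 + (6 + (-5 + (1 - 1*3))²)) = -⅓ + 955/(1876 + (6 + (-5 + (1 - 3))²)) = -⅓ + 955/(1876 + (6 + (-5 - 2)²)) = -⅓ + 955/(1876 + (6 + (-7)²)) = -⅓ + 955/(1876 + (6 + 49)) = -⅓ + 955/(1876 + 55) = -⅓ + 955/1931 = 934/5793 ≈ 0.16123)
Y(9) - p = 4*9 - 1*934/5793 = 36 - 934/5793 = 207614/5793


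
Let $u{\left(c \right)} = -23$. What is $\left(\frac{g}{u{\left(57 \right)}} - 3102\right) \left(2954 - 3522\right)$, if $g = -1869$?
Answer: $\frac{39462936}{23} \approx 1.7158 \cdot 10^{6}$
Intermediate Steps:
$\left(\frac{g}{u{\left(57 \right)}} - 3102\right) \left(2954 - 3522\right) = \left(- \frac{1869}{-23} - 3102\right) \left(2954 - 3522\right) = \left(\left(-1869\right) \left(- \frac{1}{23}\right) - 3102\right) \left(-568\right) = \left(\frac{1869}{23} - 3102\right) \left(-568\right) = \left(- \frac{69477}{23}\right) \left(-568\right) = \frac{39462936}{23}$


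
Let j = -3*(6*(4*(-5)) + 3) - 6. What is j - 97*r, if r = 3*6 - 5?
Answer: -916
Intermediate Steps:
j = 345 (j = -3*(6*(-20) + 3) - 6 = -3*(-120 + 3) - 6 = -3*(-117) - 6 = 351 - 6 = 345)
r = 13 (r = 18 - 5 = 13)
j - 97*r = 345 - 97*13 = 345 - 1261 = -916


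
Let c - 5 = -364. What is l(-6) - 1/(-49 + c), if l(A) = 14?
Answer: 5713/408 ≈ 14.002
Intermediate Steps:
c = -359 (c = 5 - 364 = -359)
l(-6) - 1/(-49 + c) = 14 - 1/(-49 - 359) = 14 - 1/(-408) = 14 - 1*(-1/408) = 14 + 1/408 = 5713/408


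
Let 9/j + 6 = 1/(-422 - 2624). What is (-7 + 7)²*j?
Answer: 0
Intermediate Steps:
j = -27414/18277 (j = 9/(-6 + 1/(-422 - 2624)) = 9/(-6 + 1/(-3046)) = 9/(-6 - 1/3046) = 9/(-18277/3046) = 9*(-3046/18277) = -27414/18277 ≈ -1.4999)
(-7 + 7)²*j = (-7 + 7)²*(-27414/18277) = 0²*(-27414/18277) = 0*(-27414/18277) = 0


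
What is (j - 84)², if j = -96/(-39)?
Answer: 1123600/169 ≈ 6648.5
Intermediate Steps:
j = 32/13 (j = -96*(-1/39) = 32/13 ≈ 2.4615)
(j - 84)² = (32/13 - 84)² = (-1060/13)² = 1123600/169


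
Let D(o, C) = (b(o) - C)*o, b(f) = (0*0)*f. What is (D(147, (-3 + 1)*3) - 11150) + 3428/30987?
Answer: -318171088/30987 ≈ -10268.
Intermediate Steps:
b(f) = 0 (b(f) = 0*f = 0)
D(o, C) = -C*o (D(o, C) = (0 - C)*o = (-C)*o = -C*o)
(D(147, (-3 + 1)*3) - 11150) + 3428/30987 = (-1*(-3 + 1)*3*147 - 11150) + 3428/30987 = (-1*(-2*3)*147 - 11150) + 3428*(1/30987) = (-1*(-6)*147 - 11150) + 3428/30987 = (882 - 11150) + 3428/30987 = -10268 + 3428/30987 = -318171088/30987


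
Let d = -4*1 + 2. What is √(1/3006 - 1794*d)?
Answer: √3602366686/1002 ≈ 59.900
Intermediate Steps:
d = -2 (d = -4 + 2 = -2)
√(1/3006 - 1794*d) = √(1/3006 - 1794*(-2)) = √(1/3006 + 3588) = √(10785529/3006) = √3602366686/1002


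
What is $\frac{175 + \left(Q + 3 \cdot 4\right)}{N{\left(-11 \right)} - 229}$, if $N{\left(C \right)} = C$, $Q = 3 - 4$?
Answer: $- \frac{31}{40} \approx -0.775$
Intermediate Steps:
$Q = -1$
$\frac{175 + \left(Q + 3 \cdot 4\right)}{N{\left(-11 \right)} - 229} = \frac{175 + \left(-1 + 3 \cdot 4\right)}{-11 - 229} = \frac{175 + \left(-1 + 12\right)}{-240} = \left(175 + 11\right) \left(- \frac{1}{240}\right) = 186 \left(- \frac{1}{240}\right) = - \frac{31}{40}$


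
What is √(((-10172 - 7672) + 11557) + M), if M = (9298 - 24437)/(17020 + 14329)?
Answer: I*√6179085461398/31349 ≈ 79.294*I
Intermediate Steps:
M = -15139/31349 ≈ -0.48292
√(((-10172 - 7672) + 11557) + M) = √(((-10172 - 7672) + 11557) - 15139/31349) = √((-17844 + 11557) - 15139/31349) = √(-6287 - 15139/31349) = √(-197106302/31349) = I*√6179085461398/31349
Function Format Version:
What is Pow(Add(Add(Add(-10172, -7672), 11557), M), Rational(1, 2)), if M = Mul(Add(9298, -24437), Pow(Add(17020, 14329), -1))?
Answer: Mul(Rational(1, 31349), I, Pow(6179085461398, Rational(1, 2))) ≈ Mul(79.294, I)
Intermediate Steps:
M = Rational(-15139, 31349) (M = Mul(-15139, Pow(31349, -1)) = Mul(-15139, Rational(1, 31349)) = Rational(-15139, 31349) ≈ -0.48292)
Pow(Add(Add(Add(-10172, -7672), 11557), M), Rational(1, 2)) = Pow(Add(Add(Add(-10172, -7672), 11557), Rational(-15139, 31349)), Rational(1, 2)) = Pow(Add(Add(-17844, 11557), Rational(-15139, 31349)), Rational(1, 2)) = Pow(Add(-6287, Rational(-15139, 31349)), Rational(1, 2)) = Pow(Rational(-197106302, 31349), Rational(1, 2)) = Mul(Rational(1, 31349), I, Pow(6179085461398, Rational(1, 2)))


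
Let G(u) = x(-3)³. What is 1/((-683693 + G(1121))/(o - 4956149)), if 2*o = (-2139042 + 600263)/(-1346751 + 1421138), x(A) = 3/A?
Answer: 22343868185/3082299732 ≈ 7.2491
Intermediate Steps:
G(u) = -1 (G(u) = (3/(-3))³ = (3*(-⅓))³ = (-1)³ = -1)
o = -1538779/148774 (o = ((-2139042 + 600263)/(-1346751 + 1421138))/2 = (-1538779/74387)/2 = (-1538779*1/74387)/2 = (½)*(-1538779/74387) = -1538779/148774 ≈ -10.343)
1/((-683693 + G(1121))/(o - 4956149)) = 1/((-683693 - 1)/(-1538779/148774 - 4956149)) = 1/(-683694/(-737347650105/148774)) = 1/(-683694*(-148774/737347650105)) = 1/(3082299732/22343868185) = 22343868185/3082299732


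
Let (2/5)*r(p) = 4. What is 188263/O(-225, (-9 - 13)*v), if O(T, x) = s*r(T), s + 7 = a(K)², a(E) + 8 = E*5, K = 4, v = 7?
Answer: 188263/1370 ≈ 137.42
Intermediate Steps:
r(p) = 10 (r(p) = (5/2)*4 = 10)
a(E) = -8 + 5*E (a(E) = -8 + E*5 = -8 + 5*E)
s = 137 (s = -7 + (-8 + 5*4)² = -7 + (-8 + 20)² = -7 + 12² = -7 + 144 = 137)
O(T, x) = 1370 (O(T, x) = 137*10 = 1370)
188263/O(-225, (-9 - 13)*v) = 188263/1370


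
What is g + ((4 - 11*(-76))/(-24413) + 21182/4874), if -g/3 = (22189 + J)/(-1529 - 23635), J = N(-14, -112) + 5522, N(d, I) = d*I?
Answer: 3893553202363/499039706628 ≈ 7.8021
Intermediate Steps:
N(d, I) = I*d
J = 7090 (J = -112*(-14) + 5522 = 1568 + 5522 = 7090)
g = 29279/8388 (g = -3*(22189 + 7090)/(-1529 - 23635) = -87837/(-25164) = -87837*(-1)/25164 = -3*(-29279/25164) = 29279/8388 ≈ 3.4906)
g + ((4 - 11*(-76))/(-24413) + 21182/4874) = 29279/8388 + ((4 - 11*(-76))/(-24413) + 21182/4874) = 29279/8388 + ((4 + 836)*(-1/24413) + 21182*(1/4874)) = 29279/8388 + (840*(-1/24413) + 10591/2437) = 29279/8388 + (-840/24413 + 10591/2437) = 29279/8388 + 256511003/59494481 = 3893553202363/499039706628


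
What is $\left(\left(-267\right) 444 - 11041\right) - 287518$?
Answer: $-417107$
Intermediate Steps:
$\left(\left(-267\right) 444 - 11041\right) - 287518 = \left(-118548 - 11041\right) - 287518 = -129589 - 287518 = -417107$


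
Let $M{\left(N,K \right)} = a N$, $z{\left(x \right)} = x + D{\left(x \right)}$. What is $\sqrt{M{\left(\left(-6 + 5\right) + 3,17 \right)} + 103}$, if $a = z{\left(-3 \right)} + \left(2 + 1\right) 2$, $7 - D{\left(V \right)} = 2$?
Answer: $\sqrt{119} \approx 10.909$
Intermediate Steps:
$D{\left(V \right)} = 5$ ($D{\left(V \right)} = 7 - 2 = 5$)
$z{\left(x \right)} = 5 + x$ ($z{\left(x \right)} = x + 5 = 5 + x$)
$a = 8$ ($a = \left(5 - 3\right) + \left(2 + 1\right) 2 = 2 + 3 \cdot 2 = 2 + 6 = 8$)
$M{\left(N,K \right)} = 8 N$
$\sqrt{M{\left(\left(-6 + 5\right) + 3,17 \right)} + 103} = \sqrt{8 \left(\left(-6 + 5\right) + 3\right) + 103} = \sqrt{8 \left(-1 + 3\right) + 103} = \sqrt{8 \cdot 2 + 103} = \sqrt{16 + 103} = \sqrt{119}$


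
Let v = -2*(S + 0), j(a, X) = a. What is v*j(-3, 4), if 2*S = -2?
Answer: -6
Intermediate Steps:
S = -1 (S = (1/2)*(-2) = -1)
v = 2 (v = -2*(-1 + 0) = -2*(-1) = 2)
v*j(-3, 4) = 2*(-3) = -6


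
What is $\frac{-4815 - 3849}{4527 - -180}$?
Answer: $- \frac{2888}{1569} \approx -1.8407$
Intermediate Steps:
$\frac{-4815 - 3849}{4527 - -180} = - \frac{8664}{4527 + \left(-190 + 370\right)} = - \frac{8664}{4527 + 180} = - \frac{8664}{4707} = \left(-8664\right) \frac{1}{4707} = - \frac{2888}{1569}$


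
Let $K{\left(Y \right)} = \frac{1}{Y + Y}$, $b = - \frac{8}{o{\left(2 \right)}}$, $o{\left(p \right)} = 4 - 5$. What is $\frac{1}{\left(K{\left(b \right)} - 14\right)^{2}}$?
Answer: $\frac{256}{49729} \approx 0.0051479$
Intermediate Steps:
$o{\left(p \right)} = -1$ ($o{\left(p \right)} = 4 - 5 = -1$)
$b = 8$ ($b = - \frac{8}{-1} = \left(-8\right) \left(-1\right) = 8$)
$K{\left(Y \right)} = \frac{1}{2 Y}$
$\frac{1}{\left(K{\left(b \right)} - 14\right)^{2}} = \frac{1}{\left(\frac{1}{2 \cdot 8} - 14\right)^{2}} = \frac{1}{\left(\frac{1}{2} \cdot \frac{1}{8} - 14\right)^{2}} = \frac{1}{\left(\frac{1}{16} - 14\right)^{2}} = \frac{1}{\left(- \frac{223}{16}\right)^{2}} = \frac{1}{\frac{49729}{256}} = \frac{256}{49729}$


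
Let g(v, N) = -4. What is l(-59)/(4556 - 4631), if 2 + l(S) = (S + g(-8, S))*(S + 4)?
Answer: -3463/75 ≈ -46.173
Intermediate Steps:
l(S) = -2 + (-4 + S)*(4 + S) (l(S) = -2 + (S - 4)*(S + 4) = -2 + (-4 + S)*(4 + S))
l(-59)/(4556 - 4631) = (-18 + (-59)²)/(4556 - 4631) = (-18 + 3481)/(-75) = 3463*(-1/75) = -3463/75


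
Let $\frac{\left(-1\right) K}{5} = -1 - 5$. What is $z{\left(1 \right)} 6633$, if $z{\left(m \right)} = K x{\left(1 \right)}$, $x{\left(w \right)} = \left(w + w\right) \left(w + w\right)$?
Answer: $795960$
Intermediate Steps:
$K = 30$ ($K = - 5 \left(-1 - 5\right) = \left(-5\right) \left(-6\right) = 30$)
$x{\left(w \right)} = 4 w^{2}$ ($x{\left(w \right)} = 2 w 2 w = 4 w^{2}$)
$z{\left(m \right)} = 120$ ($z{\left(m \right)} = 30 \cdot 4 \cdot 1^{2} = 30 \cdot 4 \cdot 1 = 30 \cdot 4 = 120$)
$z{\left(1 \right)} 6633 = 120 \cdot 6633 = 795960$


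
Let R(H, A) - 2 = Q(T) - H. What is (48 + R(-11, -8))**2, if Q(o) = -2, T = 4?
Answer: 3481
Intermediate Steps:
R(H, A) = -H (R(H, A) = 2 + (-2 - H) = -H)
(48 + R(-11, -8))**2 = (48 - 1*(-11))**2 = (48 + 11)**2 = 59**2 = 3481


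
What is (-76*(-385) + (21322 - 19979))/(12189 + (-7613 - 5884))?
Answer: -10201/436 ≈ -23.397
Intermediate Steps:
(-76*(-385) + (21322 - 19979))/(12189 + (-7613 - 5884)) = (29260 + 1343)/(12189 - 13497) = 30603/(-1308) = 30603*(-1/1308) = -10201/436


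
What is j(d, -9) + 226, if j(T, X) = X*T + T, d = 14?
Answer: 114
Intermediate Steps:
j(T, X) = T + T*X (j(T, X) = T*X + T = T + T*X)
j(d, -9) + 226 = 14*(1 - 9) + 226 = 14*(-8) + 226 = -112 + 226 = 114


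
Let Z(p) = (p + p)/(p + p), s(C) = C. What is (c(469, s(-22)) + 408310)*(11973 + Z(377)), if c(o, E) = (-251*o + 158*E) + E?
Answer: 3437651582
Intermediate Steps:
Z(p) = 1 (Z(p) = (2*p)/((2*p)) = (2*p)*(1/(2*p)) = 1)
c(o, E) = -251*o + 159*E
(c(469, s(-22)) + 408310)*(11973 + Z(377)) = ((-251*469 + 159*(-22)) + 408310)*(11973 + 1) = ((-117719 - 3498) + 408310)*11974 = (-121217 + 408310)*11974 = 287093*11974 = 3437651582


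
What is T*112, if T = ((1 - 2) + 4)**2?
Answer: 1008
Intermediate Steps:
T = 9 (T = (-1 + 4)**2 = 3**2 = 9)
T*112 = 9*112 = 1008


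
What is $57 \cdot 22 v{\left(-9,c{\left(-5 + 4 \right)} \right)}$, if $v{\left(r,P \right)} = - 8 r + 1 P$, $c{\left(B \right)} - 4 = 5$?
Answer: $101574$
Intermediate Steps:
$c{\left(B \right)} = 9$ ($c{\left(B \right)} = 4 + 5 = 9$)
$v{\left(r,P \right)} = P - 8 r$ ($v{\left(r,P \right)} = - 8 r + P = P - 8 r$)
$57 \cdot 22 v{\left(-9,c{\left(-5 + 4 \right)} \right)} = 57 \cdot 22 \left(9 - -72\right) = 1254 \left(9 + 72\right) = 1254 \cdot 81 = 101574$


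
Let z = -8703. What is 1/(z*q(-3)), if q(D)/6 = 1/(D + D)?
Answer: 1/8703 ≈ 0.00011490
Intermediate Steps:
q(D) = 3/D (q(D) = 6/(D + D) = 6/((2*D)) = 6*(1/(2*D)) = 3/D)
1/(z*q(-3)) = 1/(-26109/(-3)) = 1/(-26109*(-1)/3) = 1/(-8703*(-1)) = 1/8703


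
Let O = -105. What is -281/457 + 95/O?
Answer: -14584/9597 ≈ -1.5196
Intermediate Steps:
-281/457 + 95/O = -281/457 + 95/(-105) = -281*1/457 + 95*(-1/105) = -281/457 - 19/21 = -14584/9597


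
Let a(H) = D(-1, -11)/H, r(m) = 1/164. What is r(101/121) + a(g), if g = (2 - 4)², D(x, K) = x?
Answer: -10/41 ≈ -0.24390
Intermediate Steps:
r(m) = 1/164
g = 4 (g = (-2)² = 4)
a(H) = -1/H
r(101/121) + a(g) = 1/164 - 1/4 = 1/164 - 1*¼ = 1/164 - ¼ = -10/41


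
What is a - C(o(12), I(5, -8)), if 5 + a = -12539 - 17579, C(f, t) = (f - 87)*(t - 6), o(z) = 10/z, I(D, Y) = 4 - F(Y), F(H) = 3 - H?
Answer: -187459/6 ≈ -31243.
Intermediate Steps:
I(D, Y) = 1 + Y (I(D, Y) = 4 - (3 - Y) = 4 + (-3 + Y) = 1 + Y)
C(f, t) = (-87 + f)*(-6 + t)
a = -30123 (a = -5 + (-12539 - 17579) = -5 - 30118 = -30123)
a - C(o(12), I(5, -8)) = -30123 - (522 - 87*(1 - 8) - 60/12 + (10/12)*(1 - 8)) = -30123 - (522 - 87*(-7) - 60/12 + (10*(1/12))*(-7)) = -30123 - (522 + 609 - 6*⅚ + (⅚)*(-7)) = -30123 - (522 + 609 - 5 - 35/6) = -30123 - 1*6721/6 = -30123 - 6721/6 = -187459/6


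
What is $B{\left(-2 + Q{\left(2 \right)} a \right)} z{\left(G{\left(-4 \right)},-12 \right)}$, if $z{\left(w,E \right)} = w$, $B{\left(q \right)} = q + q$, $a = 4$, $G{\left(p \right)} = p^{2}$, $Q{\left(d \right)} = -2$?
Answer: $-320$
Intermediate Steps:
$B{\left(q \right)} = 2 q$
$B{\left(-2 + Q{\left(2 \right)} a \right)} z{\left(G{\left(-4 \right)},-12 \right)} = 2 \left(-2 - 8\right) \left(-4\right)^{2} = 2 \left(-2 - 8\right) 16 = 2 \left(-10\right) 16 = \left(-20\right) 16 = -320$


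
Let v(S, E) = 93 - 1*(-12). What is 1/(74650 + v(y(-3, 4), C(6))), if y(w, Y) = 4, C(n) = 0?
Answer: 1/74755 ≈ 1.3377e-5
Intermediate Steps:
v(S, E) = 105 (v(S, E) = 93 + 12 = 105)
1/(74650 + v(y(-3, 4), C(6))) = 1/(74650 + 105) = 1/74755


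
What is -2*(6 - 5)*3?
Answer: -6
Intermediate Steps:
-2*(6 - 5)*3 = -2*3 = -6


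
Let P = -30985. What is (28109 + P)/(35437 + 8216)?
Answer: -2876/43653 ≈ -0.065883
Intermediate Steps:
(28109 + P)/(35437 + 8216) = (28109 - 30985)/(35437 + 8216) = -2876/43653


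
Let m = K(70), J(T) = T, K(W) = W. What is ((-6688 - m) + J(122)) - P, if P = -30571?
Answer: 23935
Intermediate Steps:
m = 70
((-6688 - m) + J(122)) - P = ((-6688 - 1*70) + 122) - 1*(-30571) = ((-6688 - 70) + 122) + 30571 = (-6758 + 122) + 30571 = -6636 + 30571 = 23935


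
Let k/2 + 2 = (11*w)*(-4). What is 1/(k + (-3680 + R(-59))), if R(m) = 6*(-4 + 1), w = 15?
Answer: -1/5022 ≈ -0.00019912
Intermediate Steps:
R(m) = -18 (R(m) = 6*(-3) = -18)
k = -1324 (k = -4 + 2*((11*15)*(-4)) = -4 + 2*(165*(-4)) = -4 + 2*(-660) = -4 - 1320 = -1324)
1/(k + (-3680 + R(-59))) = 1/(-1324 + (-3680 - 18)) = 1/(-1324 - 3698) = 1/(-5022) = -1/5022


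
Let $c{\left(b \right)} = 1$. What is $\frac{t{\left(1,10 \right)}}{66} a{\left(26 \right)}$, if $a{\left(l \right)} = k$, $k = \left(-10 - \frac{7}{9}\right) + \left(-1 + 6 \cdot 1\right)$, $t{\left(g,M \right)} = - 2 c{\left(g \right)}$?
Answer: $\frac{52}{297} \approx 0.17508$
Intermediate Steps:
$t{\left(g,M \right)} = -2$ ($t{\left(g,M \right)} = \left(-2\right) 1 = -2$)
$k = - \frac{52}{9}$ ($k = \left(-10 - \frac{7}{9}\right) + \left(-1 + 6\right) = \left(-10 - \frac{7}{9}\right) + 5 = - \frac{97}{9} + 5 = - \frac{52}{9} \approx -5.7778$)
$a{\left(l \right)} = - \frac{52}{9}$
$\frac{t{\left(1,10 \right)}}{66} a{\left(26 \right)} = - \frac{2}{66} \left(- \frac{52}{9}\right) = \left(-2\right) \frac{1}{66} \left(- \frac{52}{9}\right) = \left(- \frac{1}{33}\right) \left(- \frac{52}{9}\right) = \frac{52}{297}$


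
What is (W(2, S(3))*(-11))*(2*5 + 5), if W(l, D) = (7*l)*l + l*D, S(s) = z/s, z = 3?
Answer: -4950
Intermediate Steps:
S(s) = 3/s
W(l, D) = 7*l**2 + D*l
(W(2, S(3))*(-11))*(2*5 + 5) = ((2*(3/3 + 7*2))*(-11))*(2*5 + 5) = ((2*(3*(1/3) + 14))*(-11))*(10 + 5) = ((2*(1 + 14))*(-11))*15 = ((2*15)*(-11))*15 = (30*(-11))*15 = -330*15 = -4950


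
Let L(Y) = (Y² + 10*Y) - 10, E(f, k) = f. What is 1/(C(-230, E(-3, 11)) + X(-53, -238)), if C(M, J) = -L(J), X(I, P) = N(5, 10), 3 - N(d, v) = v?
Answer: 1/24 ≈ 0.041667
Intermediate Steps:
N(d, v) = 3 - v
X(I, P) = -7 (X(I, P) = 3 - 1*10 = 3 - 10 = -7)
L(Y) = -10 + Y² + 10*Y
C(M, J) = 10 - J² - 10*J (C(M, J) = -(-10 + J² + 10*J) = 10 - J² - 10*J)
1/(C(-230, E(-3, 11)) + X(-53, -238)) = 1/((10 - 1*(-3)² - 10*(-3)) - 7) = 1/((10 - 1*9 + 30) - 7) = 1/((10 - 9 + 30) - 7) = 1/(31 - 7) = 1/24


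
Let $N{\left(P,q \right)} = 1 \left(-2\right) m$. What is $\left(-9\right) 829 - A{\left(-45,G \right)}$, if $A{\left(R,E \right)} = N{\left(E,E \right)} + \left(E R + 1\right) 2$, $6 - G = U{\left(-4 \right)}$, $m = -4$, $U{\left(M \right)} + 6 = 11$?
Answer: $-7381$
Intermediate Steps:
$U{\left(M \right)} = 5$ ($U{\left(M \right)} = -6 + 11 = 5$)
$G = 1$ ($G = 6 - 5 = 1$)
$N{\left(P,q \right)} = 8$ ($N{\left(P,q \right)} = 1 \left(-2\right) \left(-4\right) = \left(-2\right) \left(-4\right) = 8$)
$A{\left(R,E \right)} = 10 + 2 E R$ ($A{\left(R,E \right)} = 8 + \left(E R + 1\right) 2 = 8 + \left(1 + E R\right) 2 = 8 + \left(2 + 2 E R\right) = 10 + 2 E R$)
$\left(-9\right) 829 - A{\left(-45,G \right)} = \left(-9\right) 829 - \left(10 + 2 \cdot 1 \left(-45\right)\right) = -7461 - \left(10 - 90\right) = -7461 - -80 = -7461 + 80 = -7381$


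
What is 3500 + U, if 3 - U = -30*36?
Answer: 4583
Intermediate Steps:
U = 1083 (U = 3 - (-30)*36 = 3 - 1*(-1080) = 3 + 1080 = 1083)
3500 + U = 3500 + 1083 = 4583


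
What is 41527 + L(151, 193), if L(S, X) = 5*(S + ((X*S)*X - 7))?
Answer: 28165242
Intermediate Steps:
L(S, X) = -35 + 5*S + 5*S*X² (L(S, X) = 5*(S + ((S*X)*X - 7)) = 5*(S + (S*X² - 7)) = 5*(S + (-7 + S*X²)) = 5*(-7 + S + S*X²) = -35 + 5*S + 5*S*X²)
41527 + L(151, 193) = 41527 + (-35 + 5*151 + 5*151*193²) = 41527 + (-35 + 755 + 5*151*37249) = 41527 + (-35 + 755 + 28122995) = 41527 + 28123715 = 28165242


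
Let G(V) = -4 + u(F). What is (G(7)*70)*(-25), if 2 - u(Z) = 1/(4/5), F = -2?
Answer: 11375/2 ≈ 5687.5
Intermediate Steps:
u(Z) = 3/4 (u(Z) = 2 - 1/(4/5) = 2 - 1/(4*(1/5)) = 2 - 1/4/5 = 2 - 1*5/4 = 2 - 5/4 = 3/4)
G(V) = -13/4 (G(V) = -4 + 3/4 = -13/4)
(G(7)*70)*(-25) = -13/4*70*(-25) = -455/2*(-25) = 11375/2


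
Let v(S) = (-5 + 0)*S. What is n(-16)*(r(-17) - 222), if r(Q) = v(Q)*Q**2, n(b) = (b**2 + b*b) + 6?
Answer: 12609674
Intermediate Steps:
n(b) = 6 + 2*b**2 (n(b) = (b**2 + b**2) + 6 = 2*b**2 + 6 = 6 + 2*b**2)
v(S) = -5*S
r(Q) = -5*Q**3 (r(Q) = (-5*Q)*Q**2 = -5*Q**3)
n(-16)*(r(-17) - 222) = (6 + 2*(-16)**2)*(-5*(-17)**3 - 222) = (6 + 2*256)*(-5*(-4913) - 222) = (6 + 512)*(24565 - 222) = 518*24343 = 12609674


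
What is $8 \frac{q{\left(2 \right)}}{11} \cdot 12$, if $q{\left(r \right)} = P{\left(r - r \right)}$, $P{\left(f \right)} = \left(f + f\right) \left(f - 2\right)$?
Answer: $0$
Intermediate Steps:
$P{\left(f \right)} = 2 f \left(-2 + f\right)$
$q{\left(r \right)} = 0$ ($q{\left(r \right)} = 2 \left(r - r\right) \left(-2 + \left(r - r\right)\right) = 2 \cdot 0 \left(-2 + 0\right) = 2 \cdot 0 \left(-2\right) = 0$)
$8 \frac{q{\left(2 \right)}}{11} \cdot 12 = 8 \cdot \frac{0}{11} \cdot 12 = 8 \cdot 0 \cdot \frac{1}{11} \cdot 12 = 8 \cdot 0 \cdot 12 = 0 \cdot 12 = 0$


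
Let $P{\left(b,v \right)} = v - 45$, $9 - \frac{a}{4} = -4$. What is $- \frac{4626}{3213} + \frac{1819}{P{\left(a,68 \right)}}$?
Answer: $\frac{637561}{8211} \approx 77.647$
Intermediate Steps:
$a = 52$ ($a = 36 - -16 = 36 + 16 = 52$)
$P{\left(b,v \right)} = -45 + v$
$- \frac{4626}{3213} + \frac{1819}{P{\left(a,68 \right)}} = - \frac{4626}{3213} + \frac{1819}{-45 + 68} = \left(-4626\right) \frac{1}{3213} + \frac{1819}{23} = - \frac{514}{357} + 1819 \cdot \frac{1}{23} = - \frac{514}{357} + \frac{1819}{23} = \frac{637561}{8211}$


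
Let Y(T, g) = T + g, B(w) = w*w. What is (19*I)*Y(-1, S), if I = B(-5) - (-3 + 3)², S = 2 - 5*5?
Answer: -11400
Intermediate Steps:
B(w) = w²
S = -23 (S = 2 - 25 = -23)
I = 25 (I = (-5)² - (-3 + 3)² = 25 - 1*0² = 25 - 1*0 = 25 + 0 = 25)
(19*I)*Y(-1, S) = (19*25)*(-1 - 23) = 475*(-24) = -11400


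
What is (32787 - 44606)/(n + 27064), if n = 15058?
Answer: -11819/42122 ≈ -0.28059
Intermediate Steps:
(32787 - 44606)/(n + 27064) = (32787 - 44606)/(15058 + 27064) = -11819/42122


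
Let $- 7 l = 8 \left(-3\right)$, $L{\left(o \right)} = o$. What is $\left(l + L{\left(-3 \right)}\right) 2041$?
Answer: $\frac{6123}{7} \approx 874.71$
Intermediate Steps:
$l = \frac{24}{7}$ ($l = - \frac{8 \left(-3\right)}{7} = \left(- \frac{1}{7}\right) \left(-24\right) = \frac{24}{7} \approx 3.4286$)
$\left(l + L{\left(-3 \right)}\right) 2041 = \left(\frac{24}{7} - 3\right) 2041 = \frac{3}{7} \cdot 2041 = \frac{6123}{7}$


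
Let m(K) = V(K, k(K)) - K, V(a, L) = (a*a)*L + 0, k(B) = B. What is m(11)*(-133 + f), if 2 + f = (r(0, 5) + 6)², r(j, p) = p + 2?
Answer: 44880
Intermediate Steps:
V(a, L) = L*a² (V(a, L) = a²*L + 0 = L*a² + 0 = L*a²)
r(j, p) = 2 + p
m(K) = K³ - K (m(K) = K*K² - K = K³ - K)
f = 167 (f = -2 + ((2 + 5) + 6)² = -2 + (7 + 6)² = -2 + 13² = -2 + 169 = 167)
m(11)*(-133 + f) = (11³ - 1*11)*(-133 + 167) = (1331 - 11)*34 = 1320*34 = 44880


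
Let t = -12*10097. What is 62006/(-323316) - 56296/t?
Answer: 63622039/233180118 ≈ 0.27285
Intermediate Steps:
t = -121164
62006/(-323316) - 56296/t = 62006/(-323316) - 56296/(-121164) = 62006*(-1/323316) - 56296*(-1/121164) = -4429/23094 + 14074/30291 = 63622039/233180118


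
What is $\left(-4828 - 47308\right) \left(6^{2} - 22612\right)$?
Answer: $1177022336$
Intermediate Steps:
$\left(-4828 - 47308\right) \left(6^{2} - 22612\right) = - 52136 \left(36 - 22612\right) = \left(-52136\right) \left(-22576\right) = 1177022336$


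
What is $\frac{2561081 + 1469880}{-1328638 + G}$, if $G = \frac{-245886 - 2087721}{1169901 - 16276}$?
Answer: $- \frac{4650217383625}{1532752346357} \approx -3.0339$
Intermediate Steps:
$G = - \frac{2333607}{1153625}$ ($G = - \frac{2333607}{1169901 - 16276} = - \frac{2333607}{1153625} \approx -2.0228$)
$\frac{2561081 + 1469880}{-1328638 + G} = \frac{2561081 + 1469880}{-1328638 - \frac{2333607}{1153625}} = \frac{4030961}{- \frac{1532752346357}{1153625}} = 4030961 \left(- \frac{1153625}{1532752346357}\right) = - \frac{4650217383625}{1532752346357}$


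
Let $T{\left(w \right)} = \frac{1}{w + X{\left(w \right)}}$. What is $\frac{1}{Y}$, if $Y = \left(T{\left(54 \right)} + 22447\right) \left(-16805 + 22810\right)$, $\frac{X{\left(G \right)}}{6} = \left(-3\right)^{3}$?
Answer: $\frac{108}{14557771375} \approx 7.4187 \cdot 10^{-9}$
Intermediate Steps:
$X{\left(G \right)} = -162$ ($X{\left(G \right)} = 6 \left(-3\right)^{3} = 6 \left(-27\right) = -162$)
$T{\left(w \right)} = \frac{1}{-162 + w}$ ($T{\left(w \right)} = \frac{1}{w - 162} = \frac{1}{-162 + w}$)
$Y = \frac{14557771375}{108}$ ($Y = \left(\frac{1}{-162 + 54} + 22447\right) \left(-16805 + 22810\right) = \left(\frac{1}{-108} + 22447\right) 6005 = \left(- \frac{1}{108} + 22447\right) 6005 = \frac{2424275}{108} \cdot 6005 = \frac{14557771375}{108} \approx 1.3479 \cdot 10^{8}$)
$\frac{1}{Y} = \frac{1}{\frac{14557771375}{108}} = \frac{108}{14557771375}$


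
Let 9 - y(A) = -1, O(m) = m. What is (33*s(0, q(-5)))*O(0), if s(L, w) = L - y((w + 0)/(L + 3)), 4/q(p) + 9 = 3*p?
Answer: 0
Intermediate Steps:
y(A) = 10 (y(A) = 9 - 1*(-1) = 9 + 1 = 10)
q(p) = 4/(-9 + 3*p)
s(L, w) = -10 + L (s(L, w) = L - 1*10 = L - 10 = -10 + L)
(33*s(0, q(-5)))*O(0) = (33*(-10 + 0))*0 = (33*(-10))*0 = -330*0 = 0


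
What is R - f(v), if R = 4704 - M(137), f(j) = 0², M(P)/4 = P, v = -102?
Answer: 4156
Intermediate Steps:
M(P) = 4*P
f(j) = 0
R = 4156 (R = 4704 - 4*137 = 4704 - 1*548 = 4704 - 548 = 4156)
R - f(v) = 4156 - 1*0 = 4156 + 0 = 4156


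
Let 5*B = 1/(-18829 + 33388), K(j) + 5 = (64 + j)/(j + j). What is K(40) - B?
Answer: -107737/29118 ≈ -3.7000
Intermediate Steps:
K(j) = -5 + (64 + j)/(2*j) (K(j) = -5 + (64 + j)/(j + j) = -5 + (64 + j)/((2*j)) = -5 + (64 + j)*(1/(2*j)) = -5 + (64 + j)/(2*j))
B = 1/72795 (B = 1/(5*(-18829 + 33388)) = (1/5)/14559 = (1/5)*(1/14559) = 1/72795 ≈ 1.3737e-5)
K(40) - B = (-9/2 + 32/40) - 1*1/72795 = (-9/2 + 32*(1/40)) - 1/72795 = (-9/2 + 4/5) - 1/72795 = -37/10 - 1/72795 = -107737/29118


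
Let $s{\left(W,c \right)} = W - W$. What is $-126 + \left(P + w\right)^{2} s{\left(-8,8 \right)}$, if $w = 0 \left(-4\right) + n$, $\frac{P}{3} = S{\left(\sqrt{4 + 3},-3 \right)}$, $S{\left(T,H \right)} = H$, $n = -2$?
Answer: $-126$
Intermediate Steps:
$s{\left(W,c \right)} = 0$
$P = -9$ ($P = 3 \left(-3\right) = -9$)
$w = -2$ ($w = 0 \left(-4\right) - 2 = 0 - 2 = -2$)
$-126 + \left(P + w\right)^{2} s{\left(-8,8 \right)} = -126 + \left(-9 - 2\right)^{2} \cdot 0 = -126 + \left(-11\right)^{2} \cdot 0 = -126 + 121 \cdot 0 = -126 + 0 = -126$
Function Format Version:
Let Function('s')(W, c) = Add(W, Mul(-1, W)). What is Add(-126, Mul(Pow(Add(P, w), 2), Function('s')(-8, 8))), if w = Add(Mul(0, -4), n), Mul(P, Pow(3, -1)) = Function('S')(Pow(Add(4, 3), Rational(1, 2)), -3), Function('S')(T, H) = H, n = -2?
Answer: -126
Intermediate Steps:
Function('s')(W, c) = 0
P = -9 (P = Mul(3, -3) = -9)
w = -2 (w = Add(Mul(0, -4), -2) = Add(0, -2) = -2)
Add(-126, Mul(Pow(Add(P, w), 2), Function('s')(-8, 8))) = Add(-126, Mul(Pow(Add(-9, -2), 2), 0)) = Add(-126, Mul(Pow(-11, 2), 0)) = Add(-126, Mul(121, 0)) = Add(-126, 0) = -126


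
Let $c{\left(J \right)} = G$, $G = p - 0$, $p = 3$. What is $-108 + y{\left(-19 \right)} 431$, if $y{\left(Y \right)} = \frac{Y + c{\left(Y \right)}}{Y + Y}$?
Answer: $\frac{1396}{19} \approx 73.474$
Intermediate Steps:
$G = 3$ ($G = 3 - 0 = 3 + 0 = 3$)
$c{\left(J \right)} = 3$
$y{\left(Y \right)} = \frac{3 + Y}{2 Y}$ ($y{\left(Y \right)} = \frac{Y + 3}{Y + Y} = \frac{3 + Y}{2 Y}$)
$-108 + y{\left(-19 \right)} 431 = -108 + \frac{3 - 19}{2 \left(-19\right)} 431 = -108 + \frac{1}{2} \left(- \frac{1}{19}\right) \left(-16\right) 431 = -108 + \frac{8}{19} \cdot 431 = -108 + \frac{3448}{19} = \frac{1396}{19}$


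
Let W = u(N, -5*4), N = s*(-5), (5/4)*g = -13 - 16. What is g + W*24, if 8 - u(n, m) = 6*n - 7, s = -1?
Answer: -1916/5 ≈ -383.20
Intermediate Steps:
g = -116/5 (g = 4*(-13 - 16)/5 = (⅘)*(-29) = -116/5 ≈ -23.200)
N = 5 (N = -1*(-5) = 5)
u(n, m) = 15 - 6*n (u(n, m) = 8 - (6*n - 7) = 8 - (-7 + 6*n) = 8 + (7 - 6*n) = 15 - 6*n)
W = -15 (W = 15 - 6*5 = 15 - 30 = -15)
g + W*24 = -116/5 - 15*24 = -116/5 - 360 = -1916/5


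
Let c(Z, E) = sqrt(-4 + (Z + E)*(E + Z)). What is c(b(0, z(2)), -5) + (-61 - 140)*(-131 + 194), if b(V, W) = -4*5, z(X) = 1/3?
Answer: -12663 + 3*sqrt(69) ≈ -12638.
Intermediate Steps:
z(X) = 1/3
b(V, W) = -20
c(Z, E) = sqrt(-4 + (E + Z)**2) (c(Z, E) = sqrt(-4 + (E + Z)*(E + Z)) = sqrt(-4 + (E + Z)**2))
c(b(0, z(2)), -5) + (-61 - 140)*(-131 + 194) = sqrt(-4 + (-5 - 20)**2) + (-61 - 140)*(-131 + 194) = sqrt(-4 + (-25)**2) - 201*63 = sqrt(-4 + 625) - 12663 = sqrt(621) - 12663 = 3*sqrt(69) - 12663 = -12663 + 3*sqrt(69)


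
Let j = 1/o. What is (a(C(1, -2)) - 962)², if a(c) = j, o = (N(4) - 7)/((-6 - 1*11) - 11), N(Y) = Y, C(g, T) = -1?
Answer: 8168164/9 ≈ 9.0757e+5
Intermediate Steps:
o = 3/28 (o = (4 - 7)/((-6 - 1*11) - 11) = -3/((-6 - 11) - 11) = -3/(-17 - 11) = -3/(-28) = -3*(-1/28) = 3/28 ≈ 0.10714)
j = 28/3 (j = 1/(3/28) = 28/3 ≈ 9.3333)
a(c) = 28/3
(a(C(1, -2)) - 962)² = (28/3 - 962)² = (-2858/3)² = 8168164/9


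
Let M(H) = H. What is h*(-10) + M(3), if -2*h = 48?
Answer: 243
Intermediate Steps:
h = -24 (h = -½*48 = -24)
h*(-10) + M(3) = -24*(-10) + 3 = 240 + 3 = 243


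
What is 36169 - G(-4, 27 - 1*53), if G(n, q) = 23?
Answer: 36146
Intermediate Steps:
36169 - G(-4, 27 - 1*53) = 36169 - 1*23 = 36169 - 23 = 36146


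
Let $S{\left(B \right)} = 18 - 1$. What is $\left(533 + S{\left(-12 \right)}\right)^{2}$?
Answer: $302500$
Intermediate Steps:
$S{\left(B \right)} = 17$
$\left(533 + S{\left(-12 \right)}\right)^{2} = \left(533 + 17\right)^{2} = 550^{2} = 302500$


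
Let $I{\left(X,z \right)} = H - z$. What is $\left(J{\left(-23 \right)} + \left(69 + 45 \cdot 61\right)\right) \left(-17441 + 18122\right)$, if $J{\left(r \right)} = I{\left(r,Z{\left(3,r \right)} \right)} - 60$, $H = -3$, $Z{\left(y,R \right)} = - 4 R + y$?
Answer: $1808736$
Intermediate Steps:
$Z{\left(y,R \right)} = y - 4 R$
$I{\left(X,z \right)} = -3 - z$
$J{\left(r \right)} = -66 + 4 r$ ($J{\left(r \right)} = \left(-3 - \left(3 - 4 r\right)\right) - 60 = \left(-3 + \left(-3 + 4 r\right)\right) - 60 = \left(-6 + 4 r\right) - 60 = -66 + 4 r$)
$\left(J{\left(-23 \right)} + \left(69 + 45 \cdot 61\right)\right) \left(-17441 + 18122\right) = \left(\left(-66 + 4 \left(-23\right)\right) + \left(69 + 45 \cdot 61\right)\right) \left(-17441 + 18122\right) = \left(\left(-66 - 92\right) + \left(69 + 2745\right)\right) 681 = \left(-158 + 2814\right) 681 = 2656 \cdot 681 = 1808736$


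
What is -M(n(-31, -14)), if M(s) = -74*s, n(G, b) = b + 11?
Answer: -222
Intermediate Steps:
n(G, b) = 11 + b
-M(n(-31, -14)) = -(-74)*(11 - 14) = -(-74)*(-3) = -1*222 = -222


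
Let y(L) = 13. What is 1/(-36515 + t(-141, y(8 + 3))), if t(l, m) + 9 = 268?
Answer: -1/36256 ≈ -2.7582e-5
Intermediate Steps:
t(l, m) = 259 (t(l, m) = -9 + 268 = 259)
1/(-36515 + t(-141, y(8 + 3))) = 1/(-36515 + 259) = 1/(-36256) = -1/36256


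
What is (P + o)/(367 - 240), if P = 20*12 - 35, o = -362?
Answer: -157/127 ≈ -1.2362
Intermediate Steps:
P = 205 (P = 240 - 35 = 205)
(P + o)/(367 - 240) = (205 - 362)/(367 - 240) = -157/127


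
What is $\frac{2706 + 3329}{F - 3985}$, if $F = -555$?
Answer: $- \frac{1207}{908} \approx -1.3293$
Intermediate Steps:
$\frac{2706 + 3329}{F - 3985} = \frac{2706 + 3329}{-555 - 3985} = \frac{6035}{-4540} = 6035 \left(- \frac{1}{4540}\right) = - \frac{1207}{908}$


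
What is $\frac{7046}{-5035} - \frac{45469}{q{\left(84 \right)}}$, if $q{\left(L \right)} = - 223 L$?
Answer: $\frac{96950743}{94315620} \approx 1.0279$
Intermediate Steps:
$\frac{7046}{-5035} - \frac{45469}{q{\left(84 \right)}} = \frac{7046}{-5035} - \frac{45469}{\left(-223\right) 84} = 7046 \left(- \frac{1}{5035}\right) - \frac{45469}{-18732} = - \frac{7046}{5035} - - \frac{45469}{18732} = - \frac{7046}{5035} + \frac{45469}{18732} = \frac{96950743}{94315620}$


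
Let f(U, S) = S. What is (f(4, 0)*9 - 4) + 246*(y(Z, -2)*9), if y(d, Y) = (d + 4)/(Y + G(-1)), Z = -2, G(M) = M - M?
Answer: -2218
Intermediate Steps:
G(M) = 0
y(d, Y) = (4 + d)/Y (y(d, Y) = (d + 4)/(Y + 0) = (4 + d)/Y)
(f(4, 0)*9 - 4) + 246*(y(Z, -2)*9) = (0*9 - 4) + 246*(((4 - 2)/(-2))*9) = (0 - 4) + 246*(-½*2*9) = -4 + 246*(-1*9) = -4 + 246*(-9) = -4 - 2214 = -2218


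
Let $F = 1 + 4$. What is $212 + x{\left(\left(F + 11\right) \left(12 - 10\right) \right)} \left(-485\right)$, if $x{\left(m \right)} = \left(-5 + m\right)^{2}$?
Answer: $-353353$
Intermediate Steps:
$F = 5$
$212 + x{\left(\left(F + 11\right) \left(12 - 10\right) \right)} \left(-485\right) = 212 + \left(-5 + \left(5 + 11\right) \left(12 - 10\right)\right)^{2} \left(-485\right) = 212 + \left(-5 + 16 \cdot 2\right)^{2} \left(-485\right) = 212 + \left(-5 + 32\right)^{2} \left(-485\right) = 212 + 27^{2} \left(-485\right) = 212 + 729 \left(-485\right) = 212 - 353565 = -353353$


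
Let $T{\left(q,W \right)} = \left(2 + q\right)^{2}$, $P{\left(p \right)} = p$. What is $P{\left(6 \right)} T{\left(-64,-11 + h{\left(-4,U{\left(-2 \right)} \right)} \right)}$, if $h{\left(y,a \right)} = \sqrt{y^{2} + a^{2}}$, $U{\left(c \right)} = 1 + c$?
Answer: $23064$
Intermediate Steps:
$h{\left(y,a \right)} = \sqrt{a^{2} + y^{2}}$
$P{\left(6 \right)} T{\left(-64,-11 + h{\left(-4,U{\left(-2 \right)} \right)} \right)} = 6 \left(2 - 64\right)^{2} = 6 \left(-62\right)^{2} = 6 \cdot 3844 = 23064$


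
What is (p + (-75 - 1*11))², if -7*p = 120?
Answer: 521284/49 ≈ 10638.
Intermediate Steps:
p = -120/7 (p = -⅐*120 = -120/7 ≈ -17.143)
(p + (-75 - 1*11))² = (-120/7 + (-75 - 1*11))² = (-120/7 + (-75 - 11))² = (-120/7 - 86)² = (-722/7)² = 521284/49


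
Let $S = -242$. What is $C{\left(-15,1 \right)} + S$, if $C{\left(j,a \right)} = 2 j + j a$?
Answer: $-287$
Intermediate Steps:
$C{\left(j,a \right)} = 2 j + a j$
$C{\left(-15,1 \right)} + S = - 15 \left(2 + 1\right) - 242 = \left(-15\right) 3 - 242 = -45 - 242 = -287$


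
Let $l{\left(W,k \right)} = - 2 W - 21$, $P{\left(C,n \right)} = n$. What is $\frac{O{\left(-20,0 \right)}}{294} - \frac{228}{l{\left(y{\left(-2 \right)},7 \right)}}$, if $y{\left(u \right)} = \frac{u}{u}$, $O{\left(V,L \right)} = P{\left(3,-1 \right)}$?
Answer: $\frac{67009}{6762} \approx 9.9096$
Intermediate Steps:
$O{\left(V,L \right)} = -1$
$y{\left(u \right)} = 1$
$l{\left(W,k \right)} = -21 - 2 W$
$\frac{O{\left(-20,0 \right)}}{294} - \frac{228}{l{\left(y{\left(-2 \right)},7 \right)}} = - \frac{1}{294} - \frac{228}{-21 - 2} = \left(-1\right) \frac{1}{294} - \frac{228}{-21 - 2} = - \frac{1}{294} - \frac{228}{-23} = - \frac{1}{294} - - \frac{228}{23} = - \frac{1}{294} + \frac{228}{23} = \frac{67009}{6762}$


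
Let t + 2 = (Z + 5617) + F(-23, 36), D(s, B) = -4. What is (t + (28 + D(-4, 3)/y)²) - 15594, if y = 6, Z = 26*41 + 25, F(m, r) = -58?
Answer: -73790/9 ≈ -8198.9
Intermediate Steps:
Z = 1091 (Z = 1066 + 25 = 1091)
t = 6648 (t = -2 + ((1091 + 5617) - 58) = -2 + (6708 - 58) = -2 + 6650 = 6648)
(t + (28 + D(-4, 3)/y)²) - 15594 = (6648 + (28 - 4/6)²) - 15594 = (6648 + (28 - 4*⅙)²) - 15594 = (6648 + (28 - ⅔)²) - 15594 = (6648 + (82/3)²) - 15594 = (6648 + 6724/9) - 15594 = 66556/9 - 15594 = -73790/9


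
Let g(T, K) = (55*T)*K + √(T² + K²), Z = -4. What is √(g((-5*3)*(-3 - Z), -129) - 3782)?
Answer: √(102643 + 3*√1874) ≈ 320.58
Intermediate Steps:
g(T, K) = √(K² + T²) + 55*K*T (g(T, K) = 55*K*T + √(K² + T²) = √(K² + T²) + 55*K*T)
√(g((-5*3)*(-3 - Z), -129) - 3782) = √((√((-129)² + ((-5*3)*(-3 - 1*(-4)))²) + 55*(-129)*((-5*3)*(-3 - 1*(-4)))) - 3782) = √((√(16641 + (-15*(-3 + 4))²) + 55*(-129)*(-15*(-3 + 4))) - 3782) = √((√(16641 + (-15*1)²) + 55*(-129)*(-15*1)) - 3782) = √((√(16641 + (-15)²) + 55*(-129)*(-15)) - 3782) = √((√(16641 + 225) + 106425) - 3782) = √((√16866 + 106425) - 3782) = √((3*√1874 + 106425) - 3782) = √((106425 + 3*√1874) - 3782) = √(102643 + 3*√1874)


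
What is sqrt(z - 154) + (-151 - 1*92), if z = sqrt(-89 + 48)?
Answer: -243 + sqrt(-154 + I*sqrt(41)) ≈ -242.74 + 12.412*I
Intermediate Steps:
z = I*sqrt(41) (z = sqrt(-41) = I*sqrt(41) ≈ 6.4031*I)
sqrt(z - 154) + (-151 - 1*92) = sqrt(I*sqrt(41) - 154) + (-151 - 1*92) = sqrt(-154 + I*sqrt(41)) + (-151 - 92) = sqrt(-154 + I*sqrt(41)) - 243 = -243 + sqrt(-154 + I*sqrt(41))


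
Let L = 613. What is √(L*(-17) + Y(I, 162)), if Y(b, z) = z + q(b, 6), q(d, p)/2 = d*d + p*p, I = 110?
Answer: 9*√173 ≈ 118.38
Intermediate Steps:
q(d, p) = 2*d² + 2*p² (q(d, p) = 2*(d*d + p*p) = 2*(d² + p²) = 2*d² + 2*p²)
Y(b, z) = 72 + z + 2*b² (Y(b, z) = z + (2*b² + 2*6²) = z + (2*b² + 2*36) = z + (2*b² + 72) = z + (72 + 2*b²) = 72 + z + 2*b²)
√(L*(-17) + Y(I, 162)) = √(613*(-17) + (72 + 162 + 2*110²)) = √(-10421 + (72 + 162 + 2*12100)) = √(-10421 + (72 + 162 + 24200)) = √(-10421 + 24434) = √14013 = 9*√173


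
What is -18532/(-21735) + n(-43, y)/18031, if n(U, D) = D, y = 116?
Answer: 336671752/391903785 ≈ 0.85907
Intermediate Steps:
-18532/(-21735) + n(-43, y)/18031 = -18532/(-21735) + 116/18031 = -18532*(-1/21735) + 116*(1/18031) = 18532/21735 + 116/18031 = 336671752/391903785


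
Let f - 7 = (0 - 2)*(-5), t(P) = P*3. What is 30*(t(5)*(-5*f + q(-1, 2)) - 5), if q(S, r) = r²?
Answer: -36600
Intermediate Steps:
t(P) = 3*P
f = 17 (f = 7 + (0 - 2)*(-5) = 7 - 2*(-5) = 7 + 10 = 17)
30*(t(5)*(-5*f + q(-1, 2)) - 5) = 30*((3*5)*(-5*17 + 2²) - 5) = 30*(15*(-85 + 4) - 5) = 30*(15*(-81) - 5) = 30*(-1215 - 5) = 30*(-1220) = -36600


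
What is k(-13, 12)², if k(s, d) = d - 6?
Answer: 36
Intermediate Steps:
k(s, d) = -6 + d
k(-13, 12)² = (-6 + 12)² = 6² = 36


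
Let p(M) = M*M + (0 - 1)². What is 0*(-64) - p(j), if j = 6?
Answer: -37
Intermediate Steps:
p(M) = 1 + M² (p(M) = M² + (-1)² = M² + 1 = 1 + M²)
0*(-64) - p(j) = 0*(-64) - (1 + 6²) = 0 - (1 + 36) = 0 - 1*37 = 0 - 37 = -37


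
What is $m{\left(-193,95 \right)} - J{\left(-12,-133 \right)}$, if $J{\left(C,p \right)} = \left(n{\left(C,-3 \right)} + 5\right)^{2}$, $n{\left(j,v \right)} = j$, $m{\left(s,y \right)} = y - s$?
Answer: $239$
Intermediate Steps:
$J{\left(C,p \right)} = \left(5 + C\right)^{2}$ ($J{\left(C,p \right)} = \left(C + 5\right)^{2} = \left(5 + C\right)^{2}$)
$m{\left(-193,95 \right)} - J{\left(-12,-133 \right)} = \left(95 - -193\right) - \left(5 - 12\right)^{2} = \left(95 + 193\right) - \left(-7\right)^{2} = 288 - 49 = 239$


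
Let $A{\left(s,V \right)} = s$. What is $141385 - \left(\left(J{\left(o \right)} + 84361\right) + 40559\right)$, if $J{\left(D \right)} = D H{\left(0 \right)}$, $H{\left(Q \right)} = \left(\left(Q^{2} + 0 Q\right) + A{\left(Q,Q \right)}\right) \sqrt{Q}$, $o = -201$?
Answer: $16465$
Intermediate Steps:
$H{\left(Q \right)} = \sqrt{Q} \left(Q + Q^{2}\right)$ ($H{\left(Q \right)} = \left(\left(Q^{2} + 0 Q\right) + Q\right) \sqrt{Q} = \left(\left(Q^{2} + 0\right) + Q\right) \sqrt{Q} = \left(Q^{2} + Q\right) \sqrt{Q} = \left(Q + Q^{2}\right) \sqrt{Q} = \sqrt{Q} \left(Q + Q^{2}\right)$)
$J{\left(D \right)} = 0$ ($J{\left(D \right)} = D 0^{\frac{3}{2}} \left(1 + 0\right) = D 0 \cdot 1 = D 0 = 0$)
$141385 - \left(\left(J{\left(o \right)} + 84361\right) + 40559\right) = 141385 - \left(\left(0 + 84361\right) + 40559\right) = 141385 - \left(84361 + 40559\right) = 141385 - 124920 = 16465$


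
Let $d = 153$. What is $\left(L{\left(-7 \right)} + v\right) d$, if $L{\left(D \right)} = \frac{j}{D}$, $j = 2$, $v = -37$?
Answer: $- \frac{39933}{7} \approx -5704.7$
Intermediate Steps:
$L{\left(D \right)} = \frac{2}{D}$
$\left(L{\left(-7 \right)} + v\right) d = \left(\frac{2}{-7} - 37\right) 153 = \left(2 \left(- \frac{1}{7}\right) - 37\right) 153 = \left(- \frac{2}{7} - 37\right) 153 = \left(- \frac{261}{7}\right) 153 = - \frac{39933}{7}$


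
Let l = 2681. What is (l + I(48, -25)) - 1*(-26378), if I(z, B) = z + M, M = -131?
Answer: 28976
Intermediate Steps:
I(z, B) = -131 + z (I(z, B) = z - 131 = -131 + z)
(l + I(48, -25)) - 1*(-26378) = (2681 + (-131 + 48)) - 1*(-26378) = (2681 - 83) + 26378 = 2598 + 26378 = 28976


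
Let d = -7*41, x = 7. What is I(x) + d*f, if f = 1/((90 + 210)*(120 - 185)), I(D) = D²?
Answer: 955787/19500 ≈ 49.015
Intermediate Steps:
d = -287
f = -1/19500 (f = 1/(300*(-65)) = 1/(-19500) = -1/19500 ≈ -5.1282e-5)
I(x) + d*f = 7² - 287*(-1/19500) = 49 + 287/19500 = 955787/19500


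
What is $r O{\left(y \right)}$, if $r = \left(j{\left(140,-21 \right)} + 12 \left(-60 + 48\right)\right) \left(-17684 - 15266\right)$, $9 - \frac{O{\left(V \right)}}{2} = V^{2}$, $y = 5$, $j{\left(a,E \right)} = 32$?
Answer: $-118092800$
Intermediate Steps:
$O{\left(V \right)} = 18 - 2 V^{2}$
$r = 3690400$ ($r = \left(32 + 12 \left(-60 + 48\right)\right) \left(-17684 - 15266\right) = \left(32 + 12 \left(-12\right)\right) \left(-32950\right) = \left(32 - 144\right) \left(-32950\right) = \left(-112\right) \left(-32950\right) = 3690400$)
$r O{\left(y \right)} = 3690400 \left(18 - 2 \cdot 5^{2}\right) = 3690400 \left(18 - 50\right) = 3690400 \left(-32\right) = -118092800$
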